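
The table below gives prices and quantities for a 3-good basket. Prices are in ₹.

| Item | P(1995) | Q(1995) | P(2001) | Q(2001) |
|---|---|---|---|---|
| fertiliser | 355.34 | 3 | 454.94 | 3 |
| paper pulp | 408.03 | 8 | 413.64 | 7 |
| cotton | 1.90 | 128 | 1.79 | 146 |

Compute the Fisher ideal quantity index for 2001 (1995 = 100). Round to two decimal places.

Laspeyres component (base-period weights):
ΣP(1995)Q(2001) = 355.34×3 + 408.03×7 + 1.90×146 = 1066.02 + 2856.21 + 277.4 = 4199.63
ΣP(1995)Q(1995) = 355.34×3 + 408.03×8 + 1.90×128 = 1066.02 + 3264.24 + 243.2 = 4573.46
L = 4199.63 / 4573.46 × 100 = 91.8261
Paasche component (current-period weights):
ΣP(2001)Q(2001) = 454.94×3 + 413.64×7 + 1.79×146 = 1364.82 + 2895.48 + 261.34 = 4521.64
ΣP(2001)Q(1995) = 454.94×3 + 413.64×8 + 1.79×128 = 1364.82 + 3309.12 + 229.12 = 4903.06
P = 4521.64 / 4903.06 × 100 = 92.2208
Fisher = √(L × P) = √(91.8261 × 92.2208) = 92.0232

92.02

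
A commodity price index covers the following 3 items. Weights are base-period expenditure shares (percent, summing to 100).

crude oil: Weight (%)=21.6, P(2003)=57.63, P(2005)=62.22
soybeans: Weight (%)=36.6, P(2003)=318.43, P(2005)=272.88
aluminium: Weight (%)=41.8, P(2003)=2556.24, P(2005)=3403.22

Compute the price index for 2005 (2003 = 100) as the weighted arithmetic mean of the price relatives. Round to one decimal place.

110.3

crude oil: 21.6 × (62.22/57.63) = 21.6 × 1.079646 = 23.3204
soybeans: 36.6 × (272.88/318.43) = 36.6 × 0.856954 = 31.3645
aluminium: 41.8 × (3403.22/2556.24) = 41.8 × 1.331338 = 55.6499
Index = Σ wᵢ·(p₁ᵢ/p₀ᵢ) = 23.3204 + 31.3645 + 55.6499 = 110.3348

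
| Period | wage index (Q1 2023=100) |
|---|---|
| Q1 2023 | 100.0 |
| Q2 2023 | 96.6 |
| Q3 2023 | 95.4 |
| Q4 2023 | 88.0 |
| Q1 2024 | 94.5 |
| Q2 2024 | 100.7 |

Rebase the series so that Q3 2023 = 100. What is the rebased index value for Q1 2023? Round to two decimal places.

Rebased(Q1 2023) = 100.0 / 95.4 × 100 = 104.8218

104.82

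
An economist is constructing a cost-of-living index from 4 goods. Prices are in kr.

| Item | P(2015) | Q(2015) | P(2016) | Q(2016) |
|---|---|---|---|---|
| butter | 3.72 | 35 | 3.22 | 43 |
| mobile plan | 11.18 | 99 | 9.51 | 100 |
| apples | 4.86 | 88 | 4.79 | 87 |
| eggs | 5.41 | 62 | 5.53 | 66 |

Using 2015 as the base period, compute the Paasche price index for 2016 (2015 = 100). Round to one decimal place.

Paasche price index uses current-period quantities as weights.
ΣP(2016)·Q(2016) = 3.22×43 + 9.51×100 + 4.79×87 + 5.53×66 = 138.46 + 951 + 416.73 + 364.98 = 1871.17
ΣP(2015)·Q(2016) = 3.72×43 + 11.18×100 + 4.86×87 + 5.41×66 = 159.96 + 1118 + 422.82 + 357.06 = 2057.84
Index = 1871.17 / 2057.84 × 100 = 90.9288

90.9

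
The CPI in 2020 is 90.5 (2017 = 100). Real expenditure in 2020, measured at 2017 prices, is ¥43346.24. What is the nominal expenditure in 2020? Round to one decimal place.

Nominal = Real × (Index/100) = 43346.24 × (90.5/100)
        = 43346.24 × 0.905 = 39228.3472

39228.3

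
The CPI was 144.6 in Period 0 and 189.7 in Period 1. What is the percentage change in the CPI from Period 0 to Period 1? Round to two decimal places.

Change = (189.7 − 144.6) / 144.6 × 100
       = 45.1 / 144.6 × 100 = 31.1895%

31.19%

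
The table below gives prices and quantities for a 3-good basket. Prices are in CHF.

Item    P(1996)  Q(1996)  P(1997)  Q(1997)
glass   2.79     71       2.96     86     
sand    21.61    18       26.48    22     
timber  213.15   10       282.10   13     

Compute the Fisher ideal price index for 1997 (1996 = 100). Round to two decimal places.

129.12

Laspeyres component (base-period weights):
ΣP(1997)Q(1996) = 2.96×71 + 26.48×18 + 282.10×10 = 210.16 + 476.64 + 2821 = 3507.8
ΣP(1996)Q(1996) = 2.79×71 + 21.61×18 + 213.15×10 = 198.09 + 388.98 + 2131.5 = 2718.57
L = 3507.8 / 2718.57 × 100 = 129.0311
Paasche component (current-period weights):
ΣP(1997)Q(1997) = 2.96×86 + 26.48×22 + 282.10×13 = 254.56 + 582.56 + 3667.3 = 4504.42
ΣP(1996)Q(1997) = 2.79×86 + 21.61×22 + 213.15×13 = 239.94 + 475.42 + 2770.95 = 3486.31
P = 4504.42 / 3486.31 × 100 = 129.2031
Fisher = √(L × P) = √(129.0311 × 129.2031) = 129.1170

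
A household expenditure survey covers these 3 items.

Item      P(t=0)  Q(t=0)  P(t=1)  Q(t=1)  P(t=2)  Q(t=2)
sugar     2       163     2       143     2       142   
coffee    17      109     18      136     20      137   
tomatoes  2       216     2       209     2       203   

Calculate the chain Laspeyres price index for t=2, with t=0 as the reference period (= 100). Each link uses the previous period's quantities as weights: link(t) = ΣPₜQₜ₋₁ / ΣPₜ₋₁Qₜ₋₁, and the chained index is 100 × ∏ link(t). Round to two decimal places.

113.16

Link t=0→t=1:
ΣP(t=1)Q(t=0) = 2×163 + 18×109 + 2×216 = 326 + 1962 + 432 = 2720
ΣP(t=0)Q(t=0) = 2×163 + 17×109 + 2×216 = 326 + 1853 + 432 = 2611
link = 2720/2611 = 1.041746
Link t=1→t=2:
ΣP(t=2)Q(t=1) = 2×143 + 20×136 + 2×209 = 286 + 2720 + 418 = 3424
ΣP(t=1)Q(t=1) = 2×143 + 18×136 + 2×209 = 286 + 2448 + 418 = 3152
link = 3424/3152 = 1.086294
Chained index = 100 × 1.041746 × 1.086294 = 113.1643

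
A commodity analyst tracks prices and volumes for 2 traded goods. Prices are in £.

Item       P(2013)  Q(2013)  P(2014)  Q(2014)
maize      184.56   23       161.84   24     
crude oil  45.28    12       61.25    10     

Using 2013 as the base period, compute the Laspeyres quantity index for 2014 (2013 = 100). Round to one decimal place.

Laspeyres quantity index uses base-period prices as weights.
ΣP(2013)·Q(2014) = 184.56×24 + 45.28×10 = 4429.44 + 452.8 = 4882.24
ΣP(2013)·Q(2013) = 184.56×23 + 45.28×12 = 4244.88 + 543.36 = 4788.24
Index = 4882.24 / 4788.24 × 100 = 101.9631

102.0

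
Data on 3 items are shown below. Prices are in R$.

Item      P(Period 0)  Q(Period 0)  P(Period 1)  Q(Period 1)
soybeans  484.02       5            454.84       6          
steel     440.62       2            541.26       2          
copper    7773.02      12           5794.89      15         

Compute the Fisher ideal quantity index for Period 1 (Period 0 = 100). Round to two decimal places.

124.56

Laspeyres component (base-period weights):
ΣP(Period 0)Q(Period 1) = 484.02×6 + 440.62×2 + 7773.02×15 = 2904.12 + 881.24 + 116595.3 = 120380.66
ΣP(Period 0)Q(Period 0) = 484.02×5 + 440.62×2 + 7773.02×12 = 2420.1 + 881.24 + 93276.24 = 96577.58
L = 120380.66 / 96577.58 × 100 = 124.6466
Paasche component (current-period weights):
ΣP(Period 1)Q(Period 1) = 454.84×6 + 541.26×2 + 5794.89×15 = 2729.04 + 1082.52 + 86923.35 = 90734.91
ΣP(Period 1)Q(Period 0) = 454.84×5 + 541.26×2 + 5794.89×12 = 2274.2 + 1082.52 + 69538.68 = 72895.4
P = 90734.91 / 72895.4 × 100 = 124.4728
Fisher = √(L × P) = √(124.6466 × 124.4728) = 124.5596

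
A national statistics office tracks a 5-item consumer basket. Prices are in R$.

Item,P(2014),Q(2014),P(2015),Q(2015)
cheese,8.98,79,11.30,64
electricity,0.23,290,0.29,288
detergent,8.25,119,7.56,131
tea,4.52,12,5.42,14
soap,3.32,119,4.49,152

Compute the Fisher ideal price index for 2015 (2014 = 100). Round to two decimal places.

Laspeyres component (base-period weights):
ΣP(2015)Q(2014) = 11.30×79 + 0.29×290 + 7.56×119 + 5.42×12 + 4.49×119 = 892.7 + 84.1 + 899.64 + 65.04 + 534.31 = 2475.79
ΣP(2014)Q(2014) = 8.98×79 + 0.23×290 + 8.25×119 + 4.52×12 + 3.32×119 = 709.42 + 66.7 + 981.75 + 54.24 + 395.08 = 2207.19
L = 2475.79 / 2207.19 × 100 = 112.1693
Paasche component (current-period weights):
ΣP(2015)Q(2015) = 11.30×64 + 0.29×288 + 7.56×131 + 5.42×14 + 4.49×152 = 723.2 + 83.52 + 990.36 + 75.88 + 682.48 = 2555.44
ΣP(2014)Q(2015) = 8.98×64 + 0.23×288 + 8.25×131 + 4.52×14 + 3.32×152 = 574.72 + 66.24 + 1080.75 + 63.28 + 504.64 = 2289.63
P = 2555.44 / 2289.63 × 100 = 111.6093
Fisher = √(L × P) = √(112.1693 × 111.6093) = 111.8890

111.89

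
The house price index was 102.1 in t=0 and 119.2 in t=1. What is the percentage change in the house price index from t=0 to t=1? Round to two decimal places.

16.75%

Change = (119.2 − 102.1) / 102.1 × 100
       = 17.1 / 102.1 × 100 = 16.7483%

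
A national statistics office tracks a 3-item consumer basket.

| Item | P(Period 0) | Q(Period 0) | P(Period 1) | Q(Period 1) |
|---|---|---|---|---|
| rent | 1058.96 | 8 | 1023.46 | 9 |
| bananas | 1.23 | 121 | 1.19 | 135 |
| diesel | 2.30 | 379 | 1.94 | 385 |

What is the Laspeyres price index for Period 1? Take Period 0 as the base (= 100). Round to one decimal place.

Laspeyres price index uses base-period quantities as weights.
ΣP(Period 1)·Q(Period 0) = 1023.46×8 + 1.19×121 + 1.94×379 = 8187.68 + 143.99 + 735.26 = 9066.93
ΣP(Period 0)·Q(Period 0) = 1058.96×8 + 1.23×121 + 2.30×379 = 8471.68 + 148.83 + 871.7 = 9492.21
Index = 9066.93 / 9492.21 × 100 = 95.5197

95.5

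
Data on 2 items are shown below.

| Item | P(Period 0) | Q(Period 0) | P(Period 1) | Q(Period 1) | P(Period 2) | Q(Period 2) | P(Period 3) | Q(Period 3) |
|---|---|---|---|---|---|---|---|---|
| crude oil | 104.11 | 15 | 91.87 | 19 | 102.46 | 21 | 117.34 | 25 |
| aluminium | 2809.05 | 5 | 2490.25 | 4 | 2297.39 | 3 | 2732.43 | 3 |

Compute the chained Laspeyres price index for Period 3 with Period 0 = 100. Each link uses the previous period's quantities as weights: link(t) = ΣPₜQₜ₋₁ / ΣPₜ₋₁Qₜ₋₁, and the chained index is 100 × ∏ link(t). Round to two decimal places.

Link Period 0→Period 1:
ΣP(Period 1)Q(Period 0) = 91.87×15 + 2490.25×5 = 1378.05 + 12451.25 = 13829.3
ΣP(Period 0)Q(Period 0) = 104.11×15 + 2809.05×5 = 1561.65 + 14045.25 = 15606.9
link = 13829.3/15606.9 = 0.886102
Link Period 1→Period 2:
ΣP(Period 2)Q(Period 1) = 102.46×19 + 2297.39×4 = 1946.74 + 9189.56 = 11136.3
ΣP(Period 1)Q(Period 1) = 91.87×19 + 2490.25×4 = 1745.53 + 9961 = 11706.53
link = 11136.3/11706.53 = 0.951290
Link Period 2→Period 3:
ΣP(Period 3)Q(Period 2) = 117.34×21 + 2732.43×3 = 2464.14 + 8197.29 = 10661.43
ΣP(Period 2)Q(Period 2) = 102.46×21 + 2297.39×3 = 2151.66 + 6892.17 = 9043.83
link = 10661.43/9043.83 = 1.178862
Chained index = 100 × 0.886102 × 0.951290 × 1.178862 = 99.3709

99.37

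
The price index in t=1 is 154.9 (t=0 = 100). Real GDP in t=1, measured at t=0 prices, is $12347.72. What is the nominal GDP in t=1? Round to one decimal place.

19126.6

Nominal = Real × (Index/100) = 12347.72 × (154.9/100)
        = 12347.72 × 1.549 = 19126.6183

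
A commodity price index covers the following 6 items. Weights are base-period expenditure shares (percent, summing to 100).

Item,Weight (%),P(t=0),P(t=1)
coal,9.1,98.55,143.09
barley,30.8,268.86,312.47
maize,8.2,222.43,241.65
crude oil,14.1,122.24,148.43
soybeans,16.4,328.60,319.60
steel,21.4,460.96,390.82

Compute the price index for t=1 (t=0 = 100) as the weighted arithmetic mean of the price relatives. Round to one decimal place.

109.1

coal: 9.1 × (143.09/98.55) = 9.1 × 1.451953 = 13.2128
barley: 30.8 × (312.47/268.86) = 30.8 × 1.162203 = 35.7959
maize: 8.2 × (241.65/222.43) = 8.2 × 1.086409 = 8.9086
crude oil: 14.1 × (148.43/122.24) = 14.1 × 1.214251 = 17.1209
soybeans: 16.4 × (319.60/328.60) = 16.4 × 0.972611 = 15.9508
steel: 21.4 × (390.82/460.96) = 21.4 × 0.847839 = 18.1438
Index = Σ wᵢ·(p₁ᵢ/p₀ᵢ) = 13.2128 + 35.7959 + 8.9086 + 17.1209 + 15.9508 + 18.1438 = 109.1327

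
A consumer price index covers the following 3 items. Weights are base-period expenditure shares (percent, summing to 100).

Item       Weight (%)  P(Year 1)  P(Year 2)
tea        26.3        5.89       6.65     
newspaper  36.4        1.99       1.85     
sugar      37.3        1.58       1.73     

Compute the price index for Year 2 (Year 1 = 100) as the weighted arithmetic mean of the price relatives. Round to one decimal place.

tea: 26.3 × (6.65/5.89) = 26.3 × 1.129032 = 29.6935
newspaper: 36.4 × (1.85/1.99) = 36.4 × 0.929648 = 33.8392
sugar: 37.3 × (1.73/1.58) = 37.3 × 1.094937 = 40.8411
Index = Σ wᵢ·(p₁ᵢ/p₀ᵢ) = 29.6935 + 33.8392 + 40.8411 = 104.3739

104.4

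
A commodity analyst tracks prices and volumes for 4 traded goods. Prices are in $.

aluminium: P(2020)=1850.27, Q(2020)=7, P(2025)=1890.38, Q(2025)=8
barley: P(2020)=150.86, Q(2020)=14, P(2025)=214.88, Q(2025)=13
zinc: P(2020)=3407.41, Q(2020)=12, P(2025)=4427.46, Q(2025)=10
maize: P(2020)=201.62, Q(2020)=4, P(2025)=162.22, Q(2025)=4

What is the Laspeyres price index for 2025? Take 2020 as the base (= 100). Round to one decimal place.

123.4

Laspeyres price index uses base-period quantities as weights.
ΣP(2025)·Q(2020) = 1890.38×7 + 214.88×14 + 4427.46×12 + 162.22×4 = 13232.66 + 3008.32 + 53129.52 + 648.88 = 70019.38
ΣP(2020)·Q(2020) = 1850.27×7 + 150.86×14 + 3407.41×12 + 201.62×4 = 12951.89 + 2112.04 + 40888.92 + 806.48 = 56759.33
Index = 70019.38 / 56759.33 × 100 = 123.3619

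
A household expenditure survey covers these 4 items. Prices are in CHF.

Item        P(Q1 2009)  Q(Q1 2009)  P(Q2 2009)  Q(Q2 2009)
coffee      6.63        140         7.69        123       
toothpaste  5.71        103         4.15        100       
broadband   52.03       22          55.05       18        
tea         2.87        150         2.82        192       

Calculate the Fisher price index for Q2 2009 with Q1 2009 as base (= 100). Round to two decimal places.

Laspeyres component (base-period weights):
ΣP(Q2 2009)Q(Q1 2009) = 7.69×140 + 4.15×103 + 55.05×22 + 2.82×150 = 1076.6 + 427.45 + 1211.1 + 423 = 3138.15
ΣP(Q1 2009)Q(Q1 2009) = 6.63×140 + 5.71×103 + 52.03×22 + 2.87×150 = 928.2 + 588.13 + 1144.66 + 430.5 = 3091.49
L = 3138.15 / 3091.49 × 100 = 101.5093
Paasche component (current-period weights):
ΣP(Q2 2009)Q(Q2 2009) = 7.69×123 + 4.15×100 + 55.05×18 + 2.82×192 = 945.87 + 415 + 990.9 + 541.44 = 2893.21
ΣP(Q1 2009)Q(Q2 2009) = 6.63×123 + 5.71×100 + 52.03×18 + 2.87×192 = 815.49 + 571 + 936.54 + 551.04 = 2874.07
P = 2893.21 / 2874.07 × 100 = 100.6660
Fisher = √(L × P) = √(101.5093 × 100.6660) = 101.0868

101.09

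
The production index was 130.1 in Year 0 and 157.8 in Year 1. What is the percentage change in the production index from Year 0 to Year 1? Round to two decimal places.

Change = (157.8 − 130.1) / 130.1 × 100
       = 27.7 / 130.1 × 100 = 21.2913%

21.29%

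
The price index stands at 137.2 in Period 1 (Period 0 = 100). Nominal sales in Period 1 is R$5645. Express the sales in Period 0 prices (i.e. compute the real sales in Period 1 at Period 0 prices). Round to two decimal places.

4114.43

Real = Nominal ÷ (Index/100) = 5645 ÷ (137.2/100)
     = 5645 ÷ 1.372 = 4114.4315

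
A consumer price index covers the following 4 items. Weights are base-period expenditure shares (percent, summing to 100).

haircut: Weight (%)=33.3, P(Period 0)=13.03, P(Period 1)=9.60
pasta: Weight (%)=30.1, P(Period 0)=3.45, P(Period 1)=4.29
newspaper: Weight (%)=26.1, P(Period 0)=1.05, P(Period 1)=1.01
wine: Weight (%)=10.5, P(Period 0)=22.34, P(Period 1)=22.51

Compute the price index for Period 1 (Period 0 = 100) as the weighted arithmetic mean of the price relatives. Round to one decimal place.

haircut: 33.3 × (9.60/13.03) = 33.3 × 0.736761 = 24.5342
pasta: 30.1 × (4.29/3.45) = 30.1 × 1.243478 = 37.4287
newspaper: 26.1 × (1.01/1.05) = 26.1 × 0.961905 = 25.1057
wine: 10.5 × (22.51/22.34) = 10.5 × 1.007610 = 10.5799
Index = Σ wᵢ·(p₁ᵢ/p₀ᵢ) = 24.5342 + 37.4287 + 25.1057 + 10.5799 = 97.6485

97.6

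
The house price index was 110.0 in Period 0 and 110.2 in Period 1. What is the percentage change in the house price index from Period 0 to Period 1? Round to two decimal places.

0.18%

Change = (110.2 − 110.0) / 110.0 × 100
       = 0.2 / 110.0 × 100 = 0.1818%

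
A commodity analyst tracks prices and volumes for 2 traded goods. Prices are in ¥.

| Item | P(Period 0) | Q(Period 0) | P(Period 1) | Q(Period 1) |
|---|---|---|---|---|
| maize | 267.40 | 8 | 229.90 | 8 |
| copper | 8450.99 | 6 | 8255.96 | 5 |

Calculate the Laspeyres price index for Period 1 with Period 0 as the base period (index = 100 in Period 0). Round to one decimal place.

Laspeyres price index uses base-period quantities as weights.
ΣP(Period 1)·Q(Period 0) = 229.90×8 + 8255.96×6 = 1839.2 + 49535.76 = 51374.96
ΣP(Period 0)·Q(Period 0) = 267.40×8 + 8450.99×6 = 2139.2 + 50705.94 = 52845.14
Index = 51374.96 / 52845.14 × 100 = 97.2179

97.2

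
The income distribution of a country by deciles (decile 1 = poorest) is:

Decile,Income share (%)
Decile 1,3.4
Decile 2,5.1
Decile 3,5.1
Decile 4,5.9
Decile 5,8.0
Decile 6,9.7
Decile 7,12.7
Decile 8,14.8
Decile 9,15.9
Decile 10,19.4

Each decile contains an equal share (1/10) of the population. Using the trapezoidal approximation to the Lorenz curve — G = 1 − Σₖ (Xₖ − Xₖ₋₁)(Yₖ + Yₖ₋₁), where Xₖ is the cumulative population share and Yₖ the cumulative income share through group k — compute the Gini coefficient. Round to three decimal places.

0.290

Cumulative income shares Yₖ: 0.0340, 0.0850, 0.1360, 0.1950, 0.2750, 0.3720, 0.4990, 0.6470, 0.8060, 1.0000
Σ (Xₖ−Xₖ₋₁)(Yₖ+Yₖ₋₁) = (1/10)(0.0340+0.0000) + (1/10)(0.0850+0.0340) + (1/10)(0.1360+0.0850) + (1/10)(0.1950+0.1360) + (1/10)(0.2750+0.1950) + (1/10)(0.3720+0.2750) + (1/10)(0.4990+0.3720) + (1/10)(0.6470+0.4990) + (1/10)(0.8060+0.6470) + (1/10)(1.0000+0.8060)
  = 0.0034 + 0.0119 + 0.0221 + 0.0331 + 0.0470 + 0.0647 + 0.0871 + 0.1146 + 0.1453 + 0.1806 = 0.7098
G = 1 − 0.7098 = 0.2902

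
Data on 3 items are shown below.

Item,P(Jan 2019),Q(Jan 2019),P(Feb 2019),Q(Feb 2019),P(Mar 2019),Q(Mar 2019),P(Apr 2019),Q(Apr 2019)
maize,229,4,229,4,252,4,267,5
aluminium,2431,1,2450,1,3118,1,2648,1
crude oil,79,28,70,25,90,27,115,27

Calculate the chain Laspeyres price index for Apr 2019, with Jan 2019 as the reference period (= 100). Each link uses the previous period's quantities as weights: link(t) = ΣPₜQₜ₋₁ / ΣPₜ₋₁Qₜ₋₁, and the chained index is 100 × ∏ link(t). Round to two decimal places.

Link Jan 2019→Feb 2019:
ΣP(Feb 2019)Q(Jan 2019) = 229×4 + 2450×1 + 70×28 = 916 + 2450 + 1960 = 5326
ΣP(Jan 2019)Q(Jan 2019) = 229×4 + 2431×1 + 79×28 = 916 + 2431 + 2212 = 5559
link = 5326/5559 = 0.958086
Link Feb 2019→Mar 2019:
ΣP(Mar 2019)Q(Feb 2019) = 252×4 + 3118×1 + 90×25 = 1008 + 3118 + 2250 = 6376
ΣP(Feb 2019)Q(Feb 2019) = 229×4 + 2450×1 + 70×25 = 916 + 2450 + 1750 = 5116
link = 6376/5116 = 1.246286
Link Mar 2019→Apr 2019:
ΣP(Apr 2019)Q(Mar 2019) = 267×4 + 2648×1 + 115×27 = 1068 + 2648 + 3105 = 6821
ΣP(Mar 2019)Q(Mar 2019) = 252×4 + 3118×1 + 90×27 = 1008 + 3118 + 2430 = 6556
link = 6821/6556 = 1.040421
Chained index = 100 × 0.958086 × 1.246286 × 1.040421 = 124.2314

124.23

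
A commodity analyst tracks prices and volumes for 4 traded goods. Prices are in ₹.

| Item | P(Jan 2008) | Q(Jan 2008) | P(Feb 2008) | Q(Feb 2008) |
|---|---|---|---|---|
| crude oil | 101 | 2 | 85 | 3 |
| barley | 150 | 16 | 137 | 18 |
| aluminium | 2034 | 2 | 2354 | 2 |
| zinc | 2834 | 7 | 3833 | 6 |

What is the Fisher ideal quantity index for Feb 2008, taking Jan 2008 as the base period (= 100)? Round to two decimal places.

90.29

Laspeyres component (base-period weights):
ΣP(Jan 2008)Q(Feb 2008) = 101×3 + 150×18 + 2034×2 + 2834×6 = 303 + 2700 + 4068 + 17004 = 24075
ΣP(Jan 2008)Q(Jan 2008) = 101×2 + 150×16 + 2034×2 + 2834×7 = 202 + 2400 + 4068 + 19838 = 26508
L = 24075 / 26508 × 100 = 90.8216
Paasche component (current-period weights):
ΣP(Feb 2008)Q(Feb 2008) = 85×3 + 137×18 + 2354×2 + 3833×6 = 255 + 2466 + 4708 + 22998 = 30427
ΣP(Feb 2008)Q(Jan 2008) = 85×2 + 137×16 + 2354×2 + 3833×7 = 170 + 2192 + 4708 + 26831 = 33901
P = 30427 / 33901 × 100 = 89.7525
Fisher = √(L × P) = √(90.8216 × 89.7525) = 90.2855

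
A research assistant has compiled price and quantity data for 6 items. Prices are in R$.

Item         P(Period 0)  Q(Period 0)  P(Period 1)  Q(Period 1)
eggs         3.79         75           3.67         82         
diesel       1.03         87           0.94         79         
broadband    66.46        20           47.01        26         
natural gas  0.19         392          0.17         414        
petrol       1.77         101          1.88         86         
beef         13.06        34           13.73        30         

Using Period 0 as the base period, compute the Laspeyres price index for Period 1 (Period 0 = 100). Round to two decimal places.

Laspeyres price index uses base-period quantities as weights.
ΣP(Period 1)·Q(Period 0) = 3.67×75 + 0.94×87 + 47.01×20 + 0.17×392 + 1.88×101 + 13.73×34 = 275.25 + 81.78 + 940.2 + 66.64 + 189.88 + 466.82 = 2020.57
ΣP(Period 0)·Q(Period 0) = 3.79×75 + 1.03×87 + 66.46×20 + 0.19×392 + 1.77×101 + 13.06×34 = 284.25 + 89.61 + 1329.2 + 74.48 + 178.77 + 444.04 = 2400.35
Index = 2020.57 / 2400.35 × 100 = 84.1781

84.18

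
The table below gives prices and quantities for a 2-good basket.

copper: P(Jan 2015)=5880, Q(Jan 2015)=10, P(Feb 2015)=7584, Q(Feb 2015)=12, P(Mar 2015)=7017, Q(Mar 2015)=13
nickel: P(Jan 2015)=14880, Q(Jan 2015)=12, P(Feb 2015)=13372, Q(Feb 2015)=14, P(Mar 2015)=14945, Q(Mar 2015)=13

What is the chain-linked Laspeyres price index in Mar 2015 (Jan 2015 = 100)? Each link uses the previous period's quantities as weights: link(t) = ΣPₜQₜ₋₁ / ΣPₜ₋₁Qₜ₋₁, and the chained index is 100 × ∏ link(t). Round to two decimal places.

105.00

Link Jan 2015→Feb 2015:
ΣP(Feb 2015)Q(Jan 2015) = 7584×10 + 13372×12 = 75840 + 160464 = 236304
ΣP(Jan 2015)Q(Jan 2015) = 5880×10 + 14880×12 = 58800 + 178560 = 237360
link = 236304/237360 = 0.995551
Link Feb 2015→Mar 2015:
ΣP(Mar 2015)Q(Feb 2015) = 7017×12 + 14945×14 = 84204 + 209230 = 293434
ΣP(Feb 2015)Q(Feb 2015) = 7584×12 + 13372×14 = 91008 + 187208 = 278216
link = 293434/278216 = 1.054699
Chained index = 100 × 0.995551 × 1.054699 = 105.0006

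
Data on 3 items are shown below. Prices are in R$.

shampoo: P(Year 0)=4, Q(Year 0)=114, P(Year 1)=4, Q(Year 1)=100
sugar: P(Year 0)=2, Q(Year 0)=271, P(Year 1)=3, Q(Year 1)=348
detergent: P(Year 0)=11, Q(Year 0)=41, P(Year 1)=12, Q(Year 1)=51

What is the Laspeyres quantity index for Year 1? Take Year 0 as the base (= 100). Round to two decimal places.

114.35

Laspeyres quantity index uses base-period prices as weights.
ΣP(Year 0)·Q(Year 1) = 4×100 + 2×348 + 11×51 = 400 + 696 + 561 = 1657
ΣP(Year 0)·Q(Year 0) = 4×114 + 2×271 + 11×41 = 456 + 542 + 451 = 1449
Index = 1657 / 1449 × 100 = 114.3547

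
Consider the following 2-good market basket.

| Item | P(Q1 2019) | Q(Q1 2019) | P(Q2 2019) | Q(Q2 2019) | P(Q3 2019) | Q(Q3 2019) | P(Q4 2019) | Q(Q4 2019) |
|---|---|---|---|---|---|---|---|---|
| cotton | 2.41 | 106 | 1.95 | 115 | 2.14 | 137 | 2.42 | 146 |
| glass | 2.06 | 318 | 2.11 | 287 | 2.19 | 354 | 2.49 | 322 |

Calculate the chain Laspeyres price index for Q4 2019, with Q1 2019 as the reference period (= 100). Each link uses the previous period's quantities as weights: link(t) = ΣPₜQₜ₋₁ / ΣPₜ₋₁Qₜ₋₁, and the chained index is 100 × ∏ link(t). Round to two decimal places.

Link Q1 2019→Q2 2019:
ΣP(Q2 2019)Q(Q1 2019) = 1.95×106 + 2.11×318 = 206.7 + 670.98 = 877.68
ΣP(Q1 2019)Q(Q1 2019) = 2.41×106 + 2.06×318 = 255.46 + 655.08 = 910.54
link = 877.68/910.54 = 0.963912
Link Q2 2019→Q3 2019:
ΣP(Q3 2019)Q(Q2 2019) = 2.14×115 + 2.19×287 = 246.1 + 628.53 = 874.63
ΣP(Q2 2019)Q(Q2 2019) = 1.95×115 + 2.11×287 = 224.25 + 605.57 = 829.82
link = 874.63/829.82 = 1.054000
Link Q3 2019→Q4 2019:
ΣP(Q4 2019)Q(Q3 2019) = 2.42×137 + 2.49×354 = 331.54 + 881.46 = 1213
ΣP(Q3 2019)Q(Q3 2019) = 2.14×137 + 2.19×354 = 293.18 + 775.26 = 1068.44
link = 1213/1068.44 = 1.135300
Chained index = 100 × 0.963912 × 1.054000 × 1.135300 = 115.3422

115.34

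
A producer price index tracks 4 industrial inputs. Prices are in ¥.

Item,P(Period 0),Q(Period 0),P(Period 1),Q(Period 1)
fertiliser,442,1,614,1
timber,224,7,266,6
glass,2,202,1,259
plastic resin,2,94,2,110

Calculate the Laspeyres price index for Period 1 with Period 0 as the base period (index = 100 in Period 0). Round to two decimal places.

110.15

Laspeyres price index uses base-period quantities as weights.
ΣP(Period 1)·Q(Period 0) = 614×1 + 266×7 + 1×202 + 2×94 = 614 + 1862 + 202 + 188 = 2866
ΣP(Period 0)·Q(Period 0) = 442×1 + 224×7 + 2×202 + 2×94 = 442 + 1568 + 404 + 188 = 2602
Index = 2866 / 2602 × 100 = 110.1460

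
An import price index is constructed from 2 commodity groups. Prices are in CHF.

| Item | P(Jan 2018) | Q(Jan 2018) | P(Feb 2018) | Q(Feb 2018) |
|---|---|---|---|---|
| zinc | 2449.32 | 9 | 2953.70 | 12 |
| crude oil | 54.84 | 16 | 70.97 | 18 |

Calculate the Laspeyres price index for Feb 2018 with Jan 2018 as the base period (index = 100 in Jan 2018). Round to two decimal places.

120.93

Laspeyres price index uses base-period quantities as weights.
ΣP(Feb 2018)·Q(Jan 2018) = 2953.70×9 + 70.97×16 = 26583.3 + 1135.52 = 27718.82
ΣP(Jan 2018)·Q(Jan 2018) = 2449.32×9 + 54.84×16 = 22043.88 + 877.44 = 22921.32
Index = 27718.82 / 22921.32 × 100 = 120.9303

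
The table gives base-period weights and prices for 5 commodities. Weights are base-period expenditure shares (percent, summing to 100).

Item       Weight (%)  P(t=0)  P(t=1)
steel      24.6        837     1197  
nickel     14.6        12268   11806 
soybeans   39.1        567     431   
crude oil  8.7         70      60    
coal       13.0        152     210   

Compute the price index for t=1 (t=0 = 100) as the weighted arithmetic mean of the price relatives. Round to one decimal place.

104.4

steel: 24.6 × (1197/837) = 24.6 × 1.430108 = 35.1806
nickel: 14.6 × (11806/12268) = 14.6 × 0.962341 = 14.0502
soybeans: 39.1 × (431/567) = 39.1 × 0.760141 = 29.7215
crude oil: 8.7 × (60/70) = 8.7 × 0.857143 = 7.4571
coal: 13.0 × (210/152) = 13.0 × 1.381579 = 17.9605
Index = Σ wᵢ·(p₁ᵢ/p₀ᵢ) = 35.1806 + 14.0502 + 29.7215 + 7.4571 + 17.9605 = 104.3700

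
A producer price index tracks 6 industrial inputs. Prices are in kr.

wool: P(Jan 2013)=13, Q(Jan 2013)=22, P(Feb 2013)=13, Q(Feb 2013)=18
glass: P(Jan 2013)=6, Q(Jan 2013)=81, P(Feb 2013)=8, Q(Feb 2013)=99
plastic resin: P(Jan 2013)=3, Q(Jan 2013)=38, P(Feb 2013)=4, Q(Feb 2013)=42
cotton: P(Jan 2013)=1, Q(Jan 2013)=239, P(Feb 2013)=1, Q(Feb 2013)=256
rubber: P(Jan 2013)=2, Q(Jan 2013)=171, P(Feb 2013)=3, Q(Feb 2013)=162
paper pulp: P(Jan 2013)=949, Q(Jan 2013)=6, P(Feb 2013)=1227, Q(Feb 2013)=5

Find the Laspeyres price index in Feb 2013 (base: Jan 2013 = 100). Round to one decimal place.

128.5

Laspeyres price index uses base-period quantities as weights.
ΣP(Feb 2013)·Q(Jan 2013) = 13×22 + 8×81 + 4×38 + 1×239 + 3×171 + 1227×6 = 286 + 648 + 152 + 239 + 513 + 7362 = 9200
ΣP(Jan 2013)·Q(Jan 2013) = 13×22 + 6×81 + 3×38 + 1×239 + 2×171 + 949×6 = 286 + 486 + 114 + 239 + 342 + 5694 = 7161
Index = 9200 / 7161 × 100 = 128.4737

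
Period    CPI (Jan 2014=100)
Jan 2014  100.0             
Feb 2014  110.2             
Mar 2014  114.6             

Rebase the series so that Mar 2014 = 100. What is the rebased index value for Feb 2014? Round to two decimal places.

96.16

Rebased(Feb 2014) = 110.2 / 114.6 × 100 = 96.1606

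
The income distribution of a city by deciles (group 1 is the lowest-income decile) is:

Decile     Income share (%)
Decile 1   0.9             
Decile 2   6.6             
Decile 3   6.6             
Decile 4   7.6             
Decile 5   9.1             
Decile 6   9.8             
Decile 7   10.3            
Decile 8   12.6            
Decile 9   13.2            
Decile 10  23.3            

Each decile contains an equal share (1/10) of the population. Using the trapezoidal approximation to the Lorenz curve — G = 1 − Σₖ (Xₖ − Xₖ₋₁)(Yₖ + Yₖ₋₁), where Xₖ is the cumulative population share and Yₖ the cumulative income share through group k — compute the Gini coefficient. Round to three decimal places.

Cumulative income shares Yₖ: 0.0090, 0.0750, 0.1410, 0.2170, 0.3080, 0.4060, 0.5090, 0.6350, 0.7670, 1.0000
Σ (Xₖ−Xₖ₋₁)(Yₖ+Yₖ₋₁) = (1/10)(0.0090+0.0000) + (1/10)(0.0750+0.0090) + (1/10)(0.1410+0.0750) + (1/10)(0.2170+0.1410) + (1/10)(0.3080+0.2170) + (1/10)(0.4060+0.3080) + (1/10)(0.5090+0.4060) + (1/10)(0.6350+0.5090) + (1/10)(0.7670+0.6350) + (1/10)(1.0000+0.7670)
  = 0.0009 + 0.0084 + 0.0216 + 0.0358 + 0.0525 + 0.0714 + 0.0915 + 0.1144 + 0.1402 + 0.1767 = 0.7134
G = 1 − 0.7134 = 0.2866

0.287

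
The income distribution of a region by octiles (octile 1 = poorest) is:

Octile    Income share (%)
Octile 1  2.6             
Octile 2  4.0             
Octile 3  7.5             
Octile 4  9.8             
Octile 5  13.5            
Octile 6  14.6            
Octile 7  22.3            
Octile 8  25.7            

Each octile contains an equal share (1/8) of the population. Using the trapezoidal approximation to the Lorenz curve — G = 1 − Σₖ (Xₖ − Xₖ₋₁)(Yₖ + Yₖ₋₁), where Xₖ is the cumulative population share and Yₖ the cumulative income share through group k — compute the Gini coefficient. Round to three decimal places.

0.348

Cumulative income shares Yₖ: 0.0260, 0.0660, 0.1410, 0.2390, 0.3740, 0.5200, 0.7430, 1.0000
Σ (Xₖ−Xₖ₋₁)(Yₖ+Yₖ₋₁) = (1/8)(0.0260+0.0000) + (1/8)(0.0660+0.0260) + (1/8)(0.1410+0.0660) + (1/8)(0.2390+0.1410) + (1/8)(0.3740+0.2390) + (1/8)(0.5200+0.3740) + (1/8)(0.7430+0.5200) + (1/8)(1.0000+0.7430)
  = 0.0033 + 0.0115 + 0.0259 + 0.0475 + 0.0766 + 0.1118 + 0.1579 + 0.2179 = 0.6522
G = 1 − 0.6522 = 0.3478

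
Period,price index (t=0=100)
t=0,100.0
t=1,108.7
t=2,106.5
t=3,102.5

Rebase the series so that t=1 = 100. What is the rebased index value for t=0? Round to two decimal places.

Rebased(t=0) = 100.0 / 108.7 × 100 = 91.9963

92.00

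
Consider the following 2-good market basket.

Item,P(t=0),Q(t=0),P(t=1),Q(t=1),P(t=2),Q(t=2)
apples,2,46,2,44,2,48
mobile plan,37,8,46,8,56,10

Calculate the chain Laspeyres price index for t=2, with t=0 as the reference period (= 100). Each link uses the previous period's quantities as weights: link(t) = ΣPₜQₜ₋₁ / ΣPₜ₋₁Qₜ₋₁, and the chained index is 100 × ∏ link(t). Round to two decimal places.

Link t=0→t=1:
ΣP(t=1)Q(t=0) = 2×46 + 46×8 = 92 + 368 = 460
ΣP(t=0)Q(t=0) = 2×46 + 37×8 = 92 + 296 = 388
link = 460/388 = 1.185567
Link t=1→t=2:
ΣP(t=2)Q(t=1) = 2×44 + 56×8 = 88 + 448 = 536
ΣP(t=1)Q(t=1) = 2×44 + 46×8 = 88 + 368 = 456
link = 536/456 = 1.175439
Chained index = 100 × 1.185567 × 1.175439 = 139.3561

139.36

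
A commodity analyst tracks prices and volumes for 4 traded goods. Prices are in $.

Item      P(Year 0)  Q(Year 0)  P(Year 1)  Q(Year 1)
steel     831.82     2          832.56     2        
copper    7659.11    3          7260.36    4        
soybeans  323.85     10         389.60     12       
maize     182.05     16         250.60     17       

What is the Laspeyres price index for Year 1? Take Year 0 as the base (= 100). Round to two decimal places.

101.82

Laspeyres price index uses base-period quantities as weights.
ΣP(Year 1)·Q(Year 0) = 832.56×2 + 7260.36×3 + 389.60×10 + 250.60×16 = 1665.12 + 21781.08 + 3896 + 4009.6 = 31351.8
ΣP(Year 0)·Q(Year 0) = 831.82×2 + 7659.11×3 + 323.85×10 + 182.05×16 = 1663.64 + 22977.33 + 3238.5 + 2912.8 = 30792.27
Index = 31351.8 / 30792.27 × 100 = 101.8171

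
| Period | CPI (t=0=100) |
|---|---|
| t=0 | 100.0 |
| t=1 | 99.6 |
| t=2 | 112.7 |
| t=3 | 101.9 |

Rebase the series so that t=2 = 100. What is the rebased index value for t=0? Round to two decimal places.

88.73

Rebased(t=0) = 100.0 / 112.7 × 100 = 88.7311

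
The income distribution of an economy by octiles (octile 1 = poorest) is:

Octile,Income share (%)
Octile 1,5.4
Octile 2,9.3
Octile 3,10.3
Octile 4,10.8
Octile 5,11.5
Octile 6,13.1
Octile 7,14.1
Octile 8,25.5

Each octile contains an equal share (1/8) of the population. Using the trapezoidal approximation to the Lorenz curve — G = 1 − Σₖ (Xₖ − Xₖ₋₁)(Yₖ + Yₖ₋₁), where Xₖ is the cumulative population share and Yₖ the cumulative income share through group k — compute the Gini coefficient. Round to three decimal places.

Cumulative income shares Yₖ: 0.0540, 0.1470, 0.2500, 0.3580, 0.4730, 0.6040, 0.7450, 1.0000
Σ (Xₖ−Xₖ₋₁)(Yₖ+Yₖ₋₁) = (1/8)(0.0540+0.0000) + (1/8)(0.1470+0.0540) + (1/8)(0.2500+0.1470) + (1/8)(0.3580+0.2500) + (1/8)(0.4730+0.3580) + (1/8)(0.6040+0.4730) + (1/8)(0.7450+0.6040) + (1/8)(1.0000+0.7450)
  = 0.0068 + 0.0251 + 0.0496 + 0.0760 + 0.1039 + 0.1346 + 0.1686 + 0.2181 = 0.7828
G = 1 − 0.7828 = 0.2172

0.217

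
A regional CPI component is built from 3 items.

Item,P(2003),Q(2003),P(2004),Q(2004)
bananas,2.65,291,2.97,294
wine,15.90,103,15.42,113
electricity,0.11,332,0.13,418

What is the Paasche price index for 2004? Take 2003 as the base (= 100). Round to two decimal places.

Paasche price index uses current-period quantities as weights.
ΣP(2004)·Q(2004) = 2.97×294 + 15.42×113 + 0.13×418 = 873.18 + 1742.46 + 54.34 = 2669.98
ΣP(2003)·Q(2004) = 2.65×294 + 15.90×113 + 0.11×418 = 779.1 + 1796.7 + 45.98 = 2621.78
Index = 2669.98 / 2621.78 × 100 = 101.8384

101.84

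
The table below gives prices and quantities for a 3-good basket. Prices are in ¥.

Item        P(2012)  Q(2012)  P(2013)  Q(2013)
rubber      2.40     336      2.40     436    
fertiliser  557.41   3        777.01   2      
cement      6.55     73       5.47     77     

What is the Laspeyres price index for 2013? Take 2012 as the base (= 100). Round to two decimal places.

Laspeyres price index uses base-period quantities as weights.
ΣP(2013)·Q(2012) = 2.40×336 + 777.01×3 + 5.47×73 = 806.4 + 2331.03 + 399.31 = 3536.74
ΣP(2012)·Q(2012) = 2.40×336 + 557.41×3 + 6.55×73 = 806.4 + 1672.23 + 478.15 = 2956.78
Index = 3536.74 / 2956.78 × 100 = 119.6146

119.61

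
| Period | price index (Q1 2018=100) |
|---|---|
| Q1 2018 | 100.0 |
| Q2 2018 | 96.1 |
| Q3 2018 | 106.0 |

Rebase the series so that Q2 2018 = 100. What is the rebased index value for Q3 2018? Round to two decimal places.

Rebased(Q3 2018) = 106.0 / 96.1 × 100 = 110.3018

110.30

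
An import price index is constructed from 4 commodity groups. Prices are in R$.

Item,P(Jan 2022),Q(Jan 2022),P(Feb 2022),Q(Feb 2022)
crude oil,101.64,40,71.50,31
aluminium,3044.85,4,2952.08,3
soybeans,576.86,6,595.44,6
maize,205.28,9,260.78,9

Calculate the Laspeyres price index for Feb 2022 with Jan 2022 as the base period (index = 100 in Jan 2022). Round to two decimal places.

Laspeyres price index uses base-period quantities as weights.
ΣP(Feb 2022)·Q(Jan 2022) = 71.50×40 + 2952.08×4 + 595.44×6 + 260.78×9 = 2860 + 11808.32 + 3572.64 + 2347.02 = 20587.98
ΣP(Jan 2022)·Q(Jan 2022) = 101.64×40 + 3044.85×4 + 576.86×6 + 205.28×9 = 4065.6 + 12179.4 + 3461.16 + 1847.52 = 21553.68
Index = 20587.98 / 21553.68 × 100 = 95.5196

95.52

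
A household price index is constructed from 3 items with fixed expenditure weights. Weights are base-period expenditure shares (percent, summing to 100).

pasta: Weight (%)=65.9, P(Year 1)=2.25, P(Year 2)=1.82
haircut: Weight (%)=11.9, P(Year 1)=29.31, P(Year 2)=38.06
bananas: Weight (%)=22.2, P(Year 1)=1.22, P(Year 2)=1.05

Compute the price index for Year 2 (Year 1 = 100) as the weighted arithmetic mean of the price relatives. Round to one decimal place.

87.9

pasta: 65.9 × (1.82/2.25) = 65.9 × 0.808889 = 53.3058
haircut: 11.9 × (38.06/29.31) = 11.9 × 1.298533 = 15.4525
bananas: 22.2 × (1.05/1.22) = 22.2 × 0.860656 = 19.1066
Index = Σ wᵢ·(p₁ᵢ/p₀ᵢ) = 53.3058 + 15.4525 + 19.1066 = 87.8649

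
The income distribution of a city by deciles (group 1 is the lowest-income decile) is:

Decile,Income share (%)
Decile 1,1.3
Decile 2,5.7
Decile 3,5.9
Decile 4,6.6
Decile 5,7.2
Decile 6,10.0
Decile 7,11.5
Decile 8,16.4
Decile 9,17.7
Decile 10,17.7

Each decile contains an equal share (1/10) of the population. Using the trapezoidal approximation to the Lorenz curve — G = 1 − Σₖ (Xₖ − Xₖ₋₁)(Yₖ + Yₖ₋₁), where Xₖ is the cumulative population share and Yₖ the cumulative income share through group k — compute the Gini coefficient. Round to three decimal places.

0.302

Cumulative income shares Yₖ: 0.0130, 0.0700, 0.1290, 0.1950, 0.2670, 0.3670, 0.4820, 0.6460, 0.8230, 1.0000
Σ (Xₖ−Xₖ₋₁)(Yₖ+Yₖ₋₁) = (1/10)(0.0130+0.0000) + (1/10)(0.0700+0.0130) + (1/10)(0.1290+0.0700) + (1/10)(0.1950+0.1290) + (1/10)(0.2670+0.1950) + (1/10)(0.3670+0.2670) + (1/10)(0.4820+0.3670) + (1/10)(0.6460+0.4820) + (1/10)(0.8230+0.6460) + (1/10)(1.0000+0.8230)
  = 0.0013 + 0.0083 + 0.0199 + 0.0324 + 0.0462 + 0.0634 + 0.0849 + 0.1128 + 0.1469 + 0.1823 = 0.6984
G = 1 − 0.6984 = 0.3016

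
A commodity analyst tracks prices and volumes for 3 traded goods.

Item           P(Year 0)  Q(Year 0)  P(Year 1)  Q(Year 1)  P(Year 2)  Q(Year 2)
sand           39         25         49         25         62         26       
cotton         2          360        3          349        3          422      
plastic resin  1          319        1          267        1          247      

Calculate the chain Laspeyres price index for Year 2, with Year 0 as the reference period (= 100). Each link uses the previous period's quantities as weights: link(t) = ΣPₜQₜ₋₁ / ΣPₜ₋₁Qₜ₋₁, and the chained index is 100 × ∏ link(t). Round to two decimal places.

Link Year 0→Year 1:
ΣP(Year 1)Q(Year 0) = 49×25 + 3×360 + 1×319 = 1225 + 1080 + 319 = 2624
ΣP(Year 0)Q(Year 0) = 39×25 + 2×360 + 1×319 = 975 + 720 + 319 = 2014
link = 2624/2014 = 1.302880
Link Year 1→Year 2:
ΣP(Year 2)Q(Year 1) = 62×25 + 3×349 + 1×267 = 1550 + 1047 + 267 = 2864
ΣP(Year 1)Q(Year 1) = 49×25 + 3×349 + 1×267 = 1225 + 1047 + 267 = 2539
link = 2864/2539 = 1.128003
Chained index = 100 × 1.302880 × 1.128003 = 146.9653

146.97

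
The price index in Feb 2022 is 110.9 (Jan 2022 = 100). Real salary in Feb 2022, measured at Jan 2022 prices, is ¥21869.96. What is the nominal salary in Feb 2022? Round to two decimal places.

Nominal = Real × (Index/100) = 21869.96 × (110.9/100)
        = 21869.96 × 1.109 = 24253.7856

24253.79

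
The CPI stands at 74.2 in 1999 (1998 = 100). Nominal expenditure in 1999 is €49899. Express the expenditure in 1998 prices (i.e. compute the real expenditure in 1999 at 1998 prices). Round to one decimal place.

Real = Nominal ÷ (Index/100) = 49899 ÷ (74.2/100)
     = 49899 ÷ 0.742 = 67249.3261

67249.3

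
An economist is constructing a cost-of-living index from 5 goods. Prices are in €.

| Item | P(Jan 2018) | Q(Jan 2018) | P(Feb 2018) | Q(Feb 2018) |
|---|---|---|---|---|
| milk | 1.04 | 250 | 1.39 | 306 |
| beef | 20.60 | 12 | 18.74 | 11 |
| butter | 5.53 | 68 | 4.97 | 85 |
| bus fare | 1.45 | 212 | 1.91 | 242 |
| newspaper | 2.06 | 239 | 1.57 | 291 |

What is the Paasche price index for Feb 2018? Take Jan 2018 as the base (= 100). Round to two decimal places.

Paasche price index uses current-period quantities as weights.
ΣP(Feb 2018)·Q(Feb 2018) = 1.39×306 + 18.74×11 + 4.97×85 + 1.91×242 + 1.57×291 = 425.34 + 206.14 + 422.45 + 462.22 + 456.87 = 1973.02
ΣP(Jan 2018)·Q(Feb 2018) = 1.04×306 + 20.60×11 + 5.53×85 + 1.45×242 + 2.06×291 = 318.24 + 226.6 + 470.05 + 350.9 + 599.46 = 1965.25
Index = 1973.02 / 1965.25 × 100 = 100.3954

100.40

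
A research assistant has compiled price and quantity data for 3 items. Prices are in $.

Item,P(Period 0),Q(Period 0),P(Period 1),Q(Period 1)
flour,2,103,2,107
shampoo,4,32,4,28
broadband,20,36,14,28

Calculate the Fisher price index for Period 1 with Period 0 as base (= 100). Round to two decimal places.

80.27

Laspeyres component (base-period weights):
ΣP(Period 1)Q(Period 0) = 2×103 + 4×32 + 14×36 = 206 + 128 + 504 = 838
ΣP(Period 0)Q(Period 0) = 2×103 + 4×32 + 20×36 = 206 + 128 + 720 = 1054
L = 838 / 1054 × 100 = 79.5066
Paasche component (current-period weights):
ΣP(Period 1)Q(Period 1) = 2×107 + 4×28 + 14×28 = 214 + 112 + 392 = 718
ΣP(Period 0)Q(Period 1) = 2×107 + 4×28 + 20×28 = 214 + 112 + 560 = 886
P = 718 / 886 × 100 = 81.0384
Fisher = √(L × P) = √(79.5066 × 81.0384) = 80.2689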